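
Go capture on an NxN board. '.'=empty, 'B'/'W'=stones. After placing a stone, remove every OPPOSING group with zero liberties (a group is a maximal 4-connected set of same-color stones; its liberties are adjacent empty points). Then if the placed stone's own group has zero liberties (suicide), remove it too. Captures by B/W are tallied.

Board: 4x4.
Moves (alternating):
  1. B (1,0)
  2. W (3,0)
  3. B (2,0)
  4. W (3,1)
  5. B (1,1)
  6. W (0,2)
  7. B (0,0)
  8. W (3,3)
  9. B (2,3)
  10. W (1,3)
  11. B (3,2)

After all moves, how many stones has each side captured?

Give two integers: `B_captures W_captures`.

Answer: 1 0

Derivation:
Move 1: B@(1,0) -> caps B=0 W=0
Move 2: W@(3,0) -> caps B=0 W=0
Move 3: B@(2,0) -> caps B=0 W=0
Move 4: W@(3,1) -> caps B=0 W=0
Move 5: B@(1,1) -> caps B=0 W=0
Move 6: W@(0,2) -> caps B=0 W=0
Move 7: B@(0,0) -> caps B=0 W=0
Move 8: W@(3,3) -> caps B=0 W=0
Move 9: B@(2,3) -> caps B=0 W=0
Move 10: W@(1,3) -> caps B=0 W=0
Move 11: B@(3,2) -> caps B=1 W=0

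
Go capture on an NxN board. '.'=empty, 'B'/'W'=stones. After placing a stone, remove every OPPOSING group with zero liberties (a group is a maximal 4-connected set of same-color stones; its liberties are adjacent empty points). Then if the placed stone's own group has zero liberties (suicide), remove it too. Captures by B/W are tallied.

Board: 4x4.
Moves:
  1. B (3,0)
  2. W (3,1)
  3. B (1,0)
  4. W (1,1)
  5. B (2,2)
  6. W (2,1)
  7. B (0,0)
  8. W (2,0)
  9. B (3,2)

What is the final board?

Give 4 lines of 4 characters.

Answer: B...
BW..
WWB.
.WB.

Derivation:
Move 1: B@(3,0) -> caps B=0 W=0
Move 2: W@(3,1) -> caps B=0 W=0
Move 3: B@(1,0) -> caps B=0 W=0
Move 4: W@(1,1) -> caps B=0 W=0
Move 5: B@(2,2) -> caps B=0 W=0
Move 6: W@(2,1) -> caps B=0 W=0
Move 7: B@(0,0) -> caps B=0 W=0
Move 8: W@(2,0) -> caps B=0 W=1
Move 9: B@(3,2) -> caps B=0 W=1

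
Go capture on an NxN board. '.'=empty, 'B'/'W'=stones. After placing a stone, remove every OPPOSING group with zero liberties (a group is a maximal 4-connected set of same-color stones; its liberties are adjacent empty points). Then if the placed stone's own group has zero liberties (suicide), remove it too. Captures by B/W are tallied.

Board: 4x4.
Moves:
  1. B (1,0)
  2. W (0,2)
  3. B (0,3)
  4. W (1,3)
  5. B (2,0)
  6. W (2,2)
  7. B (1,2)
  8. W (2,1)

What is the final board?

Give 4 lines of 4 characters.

Answer: ..W.
B.BW
BWW.
....

Derivation:
Move 1: B@(1,0) -> caps B=0 W=0
Move 2: W@(0,2) -> caps B=0 W=0
Move 3: B@(0,3) -> caps B=0 W=0
Move 4: W@(1,3) -> caps B=0 W=1
Move 5: B@(2,0) -> caps B=0 W=1
Move 6: W@(2,2) -> caps B=0 W=1
Move 7: B@(1,2) -> caps B=0 W=1
Move 8: W@(2,1) -> caps B=0 W=1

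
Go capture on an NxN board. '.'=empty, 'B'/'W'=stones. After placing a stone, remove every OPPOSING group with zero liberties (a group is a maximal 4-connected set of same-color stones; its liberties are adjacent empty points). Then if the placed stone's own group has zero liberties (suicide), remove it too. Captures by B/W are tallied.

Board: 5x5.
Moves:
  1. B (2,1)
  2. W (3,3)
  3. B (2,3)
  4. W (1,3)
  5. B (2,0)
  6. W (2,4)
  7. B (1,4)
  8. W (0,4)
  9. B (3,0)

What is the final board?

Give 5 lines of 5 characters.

Move 1: B@(2,1) -> caps B=0 W=0
Move 2: W@(3,3) -> caps B=0 W=0
Move 3: B@(2,3) -> caps B=0 W=0
Move 4: W@(1,3) -> caps B=0 W=0
Move 5: B@(2,0) -> caps B=0 W=0
Move 6: W@(2,4) -> caps B=0 W=0
Move 7: B@(1,4) -> caps B=0 W=0
Move 8: W@(0,4) -> caps B=0 W=1
Move 9: B@(3,0) -> caps B=0 W=1

Answer: ....W
...W.
BB.BW
B..W.
.....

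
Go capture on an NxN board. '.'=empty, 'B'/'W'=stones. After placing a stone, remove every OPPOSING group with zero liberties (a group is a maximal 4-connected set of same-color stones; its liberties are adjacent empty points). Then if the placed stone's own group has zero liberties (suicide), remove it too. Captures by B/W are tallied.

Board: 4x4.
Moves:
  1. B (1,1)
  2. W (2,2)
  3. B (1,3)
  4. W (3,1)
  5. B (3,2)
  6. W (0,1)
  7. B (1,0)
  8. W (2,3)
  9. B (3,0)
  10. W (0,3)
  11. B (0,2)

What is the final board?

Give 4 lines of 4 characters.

Answer: .WB.
BB.B
..WW
BWB.

Derivation:
Move 1: B@(1,1) -> caps B=0 W=0
Move 2: W@(2,2) -> caps B=0 W=0
Move 3: B@(1,3) -> caps B=0 W=0
Move 4: W@(3,1) -> caps B=0 W=0
Move 5: B@(3,2) -> caps B=0 W=0
Move 6: W@(0,1) -> caps B=0 W=0
Move 7: B@(1,0) -> caps B=0 W=0
Move 8: W@(2,3) -> caps B=0 W=0
Move 9: B@(3,0) -> caps B=0 W=0
Move 10: W@(0,3) -> caps B=0 W=0
Move 11: B@(0,2) -> caps B=1 W=0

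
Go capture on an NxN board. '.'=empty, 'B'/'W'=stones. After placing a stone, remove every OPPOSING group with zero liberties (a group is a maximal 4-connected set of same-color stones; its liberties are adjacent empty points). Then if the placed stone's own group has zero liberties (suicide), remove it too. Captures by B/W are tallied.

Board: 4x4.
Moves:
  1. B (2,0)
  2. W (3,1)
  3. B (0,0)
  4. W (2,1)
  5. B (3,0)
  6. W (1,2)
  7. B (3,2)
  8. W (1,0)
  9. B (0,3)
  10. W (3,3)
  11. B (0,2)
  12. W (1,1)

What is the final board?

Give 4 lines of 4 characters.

Answer: B.BB
WWW.
.W..
.WBW

Derivation:
Move 1: B@(2,0) -> caps B=0 W=0
Move 2: W@(3,1) -> caps B=0 W=0
Move 3: B@(0,0) -> caps B=0 W=0
Move 4: W@(2,1) -> caps B=0 W=0
Move 5: B@(3,0) -> caps B=0 W=0
Move 6: W@(1,2) -> caps B=0 W=0
Move 7: B@(3,2) -> caps B=0 W=0
Move 8: W@(1,0) -> caps B=0 W=2
Move 9: B@(0,3) -> caps B=0 W=2
Move 10: W@(3,3) -> caps B=0 W=2
Move 11: B@(0,2) -> caps B=0 W=2
Move 12: W@(1,1) -> caps B=0 W=2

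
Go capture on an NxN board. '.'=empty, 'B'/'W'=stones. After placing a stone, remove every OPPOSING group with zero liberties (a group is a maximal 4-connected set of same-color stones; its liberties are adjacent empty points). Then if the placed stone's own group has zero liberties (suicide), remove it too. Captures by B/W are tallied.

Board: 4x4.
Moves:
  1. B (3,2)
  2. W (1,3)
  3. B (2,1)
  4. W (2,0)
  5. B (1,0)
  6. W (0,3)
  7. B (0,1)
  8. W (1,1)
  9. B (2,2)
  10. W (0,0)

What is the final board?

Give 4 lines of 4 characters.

Move 1: B@(3,2) -> caps B=0 W=0
Move 2: W@(1,3) -> caps B=0 W=0
Move 3: B@(2,1) -> caps B=0 W=0
Move 4: W@(2,0) -> caps B=0 W=0
Move 5: B@(1,0) -> caps B=0 W=0
Move 6: W@(0,3) -> caps B=0 W=0
Move 7: B@(0,1) -> caps B=0 W=0
Move 8: W@(1,1) -> caps B=0 W=0
Move 9: B@(2,2) -> caps B=0 W=0
Move 10: W@(0,0) -> caps B=0 W=1

Answer: WB.W
.W.W
WBB.
..B.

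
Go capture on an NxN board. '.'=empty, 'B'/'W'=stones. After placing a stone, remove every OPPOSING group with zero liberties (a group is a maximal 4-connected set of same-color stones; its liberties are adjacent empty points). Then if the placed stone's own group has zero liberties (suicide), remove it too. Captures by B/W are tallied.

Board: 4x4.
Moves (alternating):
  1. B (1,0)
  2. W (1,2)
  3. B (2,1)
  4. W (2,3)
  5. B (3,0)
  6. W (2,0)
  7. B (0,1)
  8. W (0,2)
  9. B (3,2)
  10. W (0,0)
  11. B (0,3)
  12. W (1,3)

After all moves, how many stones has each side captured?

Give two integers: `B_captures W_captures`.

Move 1: B@(1,0) -> caps B=0 W=0
Move 2: W@(1,2) -> caps B=0 W=0
Move 3: B@(2,1) -> caps B=0 W=0
Move 4: W@(2,3) -> caps B=0 W=0
Move 5: B@(3,0) -> caps B=0 W=0
Move 6: W@(2,0) -> caps B=0 W=0
Move 7: B@(0,1) -> caps B=0 W=0
Move 8: W@(0,2) -> caps B=0 W=0
Move 9: B@(3,2) -> caps B=0 W=0
Move 10: W@(0,0) -> caps B=0 W=0
Move 11: B@(0,3) -> caps B=0 W=0
Move 12: W@(1,3) -> caps B=0 W=1

Answer: 0 1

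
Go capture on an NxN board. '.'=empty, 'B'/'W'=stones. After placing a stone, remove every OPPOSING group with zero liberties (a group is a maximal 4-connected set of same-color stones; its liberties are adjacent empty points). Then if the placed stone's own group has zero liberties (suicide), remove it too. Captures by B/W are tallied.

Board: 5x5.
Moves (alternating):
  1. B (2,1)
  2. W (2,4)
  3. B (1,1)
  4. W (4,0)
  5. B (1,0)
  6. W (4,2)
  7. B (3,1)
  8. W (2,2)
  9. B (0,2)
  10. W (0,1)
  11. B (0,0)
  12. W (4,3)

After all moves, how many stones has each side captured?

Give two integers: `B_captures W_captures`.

Answer: 1 0

Derivation:
Move 1: B@(2,1) -> caps B=0 W=0
Move 2: W@(2,4) -> caps B=0 W=0
Move 3: B@(1,1) -> caps B=0 W=0
Move 4: W@(4,0) -> caps B=0 W=0
Move 5: B@(1,0) -> caps B=0 W=0
Move 6: W@(4,2) -> caps B=0 W=0
Move 7: B@(3,1) -> caps B=0 W=0
Move 8: W@(2,2) -> caps B=0 W=0
Move 9: B@(0,2) -> caps B=0 W=0
Move 10: W@(0,1) -> caps B=0 W=0
Move 11: B@(0,0) -> caps B=1 W=0
Move 12: W@(4,3) -> caps B=1 W=0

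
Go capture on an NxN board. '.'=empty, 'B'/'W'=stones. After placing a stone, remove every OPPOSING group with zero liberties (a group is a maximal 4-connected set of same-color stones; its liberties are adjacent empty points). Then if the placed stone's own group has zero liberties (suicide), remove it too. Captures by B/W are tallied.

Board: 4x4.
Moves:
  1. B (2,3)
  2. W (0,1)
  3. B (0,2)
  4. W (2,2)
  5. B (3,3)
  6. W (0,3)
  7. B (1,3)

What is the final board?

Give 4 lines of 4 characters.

Answer: .WB.
...B
..WB
...B

Derivation:
Move 1: B@(2,3) -> caps B=0 W=0
Move 2: W@(0,1) -> caps B=0 W=0
Move 3: B@(0,2) -> caps B=0 W=0
Move 4: W@(2,2) -> caps B=0 W=0
Move 5: B@(3,3) -> caps B=0 W=0
Move 6: W@(0,3) -> caps B=0 W=0
Move 7: B@(1,3) -> caps B=1 W=0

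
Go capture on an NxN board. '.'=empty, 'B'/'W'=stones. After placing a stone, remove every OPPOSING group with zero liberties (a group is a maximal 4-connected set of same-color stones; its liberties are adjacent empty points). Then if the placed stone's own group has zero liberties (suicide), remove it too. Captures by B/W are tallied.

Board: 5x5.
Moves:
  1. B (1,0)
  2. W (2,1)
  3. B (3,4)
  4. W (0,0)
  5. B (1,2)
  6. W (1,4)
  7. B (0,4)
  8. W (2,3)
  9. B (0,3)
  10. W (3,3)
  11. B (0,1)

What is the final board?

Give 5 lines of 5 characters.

Answer: .B.BB
B.B.W
.W.W.
...WB
.....

Derivation:
Move 1: B@(1,0) -> caps B=0 W=0
Move 2: W@(2,1) -> caps B=0 W=0
Move 3: B@(3,4) -> caps B=0 W=0
Move 4: W@(0,0) -> caps B=0 W=0
Move 5: B@(1,2) -> caps B=0 W=0
Move 6: W@(1,4) -> caps B=0 W=0
Move 7: B@(0,4) -> caps B=0 W=0
Move 8: W@(2,3) -> caps B=0 W=0
Move 9: B@(0,3) -> caps B=0 W=0
Move 10: W@(3,3) -> caps B=0 W=0
Move 11: B@(0,1) -> caps B=1 W=0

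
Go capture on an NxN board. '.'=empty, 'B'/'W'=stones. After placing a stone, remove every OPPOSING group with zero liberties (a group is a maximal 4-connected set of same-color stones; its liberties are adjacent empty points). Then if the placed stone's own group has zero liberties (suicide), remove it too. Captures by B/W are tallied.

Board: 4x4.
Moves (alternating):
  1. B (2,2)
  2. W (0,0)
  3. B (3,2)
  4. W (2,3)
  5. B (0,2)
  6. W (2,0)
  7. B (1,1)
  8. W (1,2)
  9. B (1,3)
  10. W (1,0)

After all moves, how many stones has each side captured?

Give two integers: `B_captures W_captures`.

Answer: 1 0

Derivation:
Move 1: B@(2,2) -> caps B=0 W=0
Move 2: W@(0,0) -> caps B=0 W=0
Move 3: B@(3,2) -> caps B=0 W=0
Move 4: W@(2,3) -> caps B=0 W=0
Move 5: B@(0,2) -> caps B=0 W=0
Move 6: W@(2,0) -> caps B=0 W=0
Move 7: B@(1,1) -> caps B=0 W=0
Move 8: W@(1,2) -> caps B=0 W=0
Move 9: B@(1,3) -> caps B=1 W=0
Move 10: W@(1,0) -> caps B=1 W=0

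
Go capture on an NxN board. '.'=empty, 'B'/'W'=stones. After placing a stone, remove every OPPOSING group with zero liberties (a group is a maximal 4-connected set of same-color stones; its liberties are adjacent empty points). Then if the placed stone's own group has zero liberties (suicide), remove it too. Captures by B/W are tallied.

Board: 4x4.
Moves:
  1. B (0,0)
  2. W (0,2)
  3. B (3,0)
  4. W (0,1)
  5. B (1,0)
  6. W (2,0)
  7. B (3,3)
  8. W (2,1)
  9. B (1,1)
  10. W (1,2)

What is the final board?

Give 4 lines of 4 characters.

Answer: .WW.
..W.
WW..
B..B

Derivation:
Move 1: B@(0,0) -> caps B=0 W=0
Move 2: W@(0,2) -> caps B=0 W=0
Move 3: B@(3,0) -> caps B=0 W=0
Move 4: W@(0,1) -> caps B=0 W=0
Move 5: B@(1,0) -> caps B=0 W=0
Move 6: W@(2,0) -> caps B=0 W=0
Move 7: B@(3,3) -> caps B=0 W=0
Move 8: W@(2,1) -> caps B=0 W=0
Move 9: B@(1,1) -> caps B=0 W=0
Move 10: W@(1,2) -> caps B=0 W=3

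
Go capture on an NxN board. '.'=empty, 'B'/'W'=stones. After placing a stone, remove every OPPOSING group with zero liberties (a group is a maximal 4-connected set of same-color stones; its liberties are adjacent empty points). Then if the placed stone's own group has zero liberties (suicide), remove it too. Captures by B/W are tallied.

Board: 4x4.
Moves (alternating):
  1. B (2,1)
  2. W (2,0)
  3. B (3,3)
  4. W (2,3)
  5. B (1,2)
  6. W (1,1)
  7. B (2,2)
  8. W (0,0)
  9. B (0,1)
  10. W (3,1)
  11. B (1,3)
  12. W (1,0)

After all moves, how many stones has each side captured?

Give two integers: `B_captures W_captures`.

Answer: 1 0

Derivation:
Move 1: B@(2,1) -> caps B=0 W=0
Move 2: W@(2,0) -> caps B=0 W=0
Move 3: B@(3,3) -> caps B=0 W=0
Move 4: W@(2,3) -> caps B=0 W=0
Move 5: B@(1,2) -> caps B=0 W=0
Move 6: W@(1,1) -> caps B=0 W=0
Move 7: B@(2,2) -> caps B=0 W=0
Move 8: W@(0,0) -> caps B=0 W=0
Move 9: B@(0,1) -> caps B=0 W=0
Move 10: W@(3,1) -> caps B=0 W=0
Move 11: B@(1,3) -> caps B=1 W=0
Move 12: W@(1,0) -> caps B=1 W=0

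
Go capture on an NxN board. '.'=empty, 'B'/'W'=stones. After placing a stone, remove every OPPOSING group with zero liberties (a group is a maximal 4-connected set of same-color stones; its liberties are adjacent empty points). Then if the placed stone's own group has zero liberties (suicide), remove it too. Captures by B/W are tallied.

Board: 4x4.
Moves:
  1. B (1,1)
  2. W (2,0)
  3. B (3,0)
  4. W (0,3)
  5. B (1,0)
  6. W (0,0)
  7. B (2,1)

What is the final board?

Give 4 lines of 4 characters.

Answer: W..W
BB..
.B..
B...

Derivation:
Move 1: B@(1,1) -> caps B=0 W=0
Move 2: W@(2,0) -> caps B=0 W=0
Move 3: B@(3,0) -> caps B=0 W=0
Move 4: W@(0,3) -> caps B=0 W=0
Move 5: B@(1,0) -> caps B=0 W=0
Move 6: W@(0,0) -> caps B=0 W=0
Move 7: B@(2,1) -> caps B=1 W=0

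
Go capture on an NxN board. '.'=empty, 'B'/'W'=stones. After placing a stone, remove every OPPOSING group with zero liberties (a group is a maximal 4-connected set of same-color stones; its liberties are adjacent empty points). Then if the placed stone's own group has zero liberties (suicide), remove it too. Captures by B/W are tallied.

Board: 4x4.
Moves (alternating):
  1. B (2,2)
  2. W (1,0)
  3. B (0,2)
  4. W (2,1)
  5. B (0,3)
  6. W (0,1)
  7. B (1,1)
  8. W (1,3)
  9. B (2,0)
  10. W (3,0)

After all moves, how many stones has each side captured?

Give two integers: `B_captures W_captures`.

Answer: 0 1

Derivation:
Move 1: B@(2,2) -> caps B=0 W=0
Move 2: W@(1,0) -> caps B=0 W=0
Move 3: B@(0,2) -> caps B=0 W=0
Move 4: W@(2,1) -> caps B=0 W=0
Move 5: B@(0,3) -> caps B=0 W=0
Move 6: W@(0,1) -> caps B=0 W=0
Move 7: B@(1,1) -> caps B=0 W=0
Move 8: W@(1,3) -> caps B=0 W=0
Move 9: B@(2,0) -> caps B=0 W=0
Move 10: W@(3,0) -> caps B=0 W=1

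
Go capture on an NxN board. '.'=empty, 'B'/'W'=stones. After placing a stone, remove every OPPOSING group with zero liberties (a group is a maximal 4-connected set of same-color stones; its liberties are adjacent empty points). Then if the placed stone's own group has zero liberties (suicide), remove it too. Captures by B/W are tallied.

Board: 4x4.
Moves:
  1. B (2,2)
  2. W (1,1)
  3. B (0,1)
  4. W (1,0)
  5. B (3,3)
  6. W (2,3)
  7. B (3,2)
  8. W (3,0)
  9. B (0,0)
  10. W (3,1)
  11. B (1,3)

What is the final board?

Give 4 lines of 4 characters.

Answer: BB..
WW.B
..B.
WWBB

Derivation:
Move 1: B@(2,2) -> caps B=0 W=0
Move 2: W@(1,1) -> caps B=0 W=0
Move 3: B@(0,1) -> caps B=0 W=0
Move 4: W@(1,0) -> caps B=0 W=0
Move 5: B@(3,3) -> caps B=0 W=0
Move 6: W@(2,3) -> caps B=0 W=0
Move 7: B@(3,2) -> caps B=0 W=0
Move 8: W@(3,0) -> caps B=0 W=0
Move 9: B@(0,0) -> caps B=0 W=0
Move 10: W@(3,1) -> caps B=0 W=0
Move 11: B@(1,3) -> caps B=1 W=0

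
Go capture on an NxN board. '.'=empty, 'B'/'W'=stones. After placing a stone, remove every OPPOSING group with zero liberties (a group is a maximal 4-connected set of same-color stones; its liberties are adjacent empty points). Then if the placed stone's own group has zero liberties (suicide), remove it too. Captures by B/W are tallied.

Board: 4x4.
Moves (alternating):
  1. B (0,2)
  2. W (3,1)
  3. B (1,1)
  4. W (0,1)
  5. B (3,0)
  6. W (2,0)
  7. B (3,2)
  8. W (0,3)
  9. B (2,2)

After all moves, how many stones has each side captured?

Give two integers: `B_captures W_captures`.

Answer: 0 1

Derivation:
Move 1: B@(0,2) -> caps B=0 W=0
Move 2: W@(3,1) -> caps B=0 W=0
Move 3: B@(1,1) -> caps B=0 W=0
Move 4: W@(0,1) -> caps B=0 W=0
Move 5: B@(3,0) -> caps B=0 W=0
Move 6: W@(2,0) -> caps B=0 W=1
Move 7: B@(3,2) -> caps B=0 W=1
Move 8: W@(0,3) -> caps B=0 W=1
Move 9: B@(2,2) -> caps B=0 W=1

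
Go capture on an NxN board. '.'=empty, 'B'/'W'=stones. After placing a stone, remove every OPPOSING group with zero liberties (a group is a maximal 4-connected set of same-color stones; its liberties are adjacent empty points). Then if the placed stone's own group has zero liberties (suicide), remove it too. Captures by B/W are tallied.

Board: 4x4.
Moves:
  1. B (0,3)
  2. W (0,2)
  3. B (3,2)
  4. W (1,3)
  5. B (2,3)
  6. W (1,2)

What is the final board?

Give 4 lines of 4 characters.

Move 1: B@(0,3) -> caps B=0 W=0
Move 2: W@(0,2) -> caps B=0 W=0
Move 3: B@(3,2) -> caps B=0 W=0
Move 4: W@(1,3) -> caps B=0 W=1
Move 5: B@(2,3) -> caps B=0 W=1
Move 6: W@(1,2) -> caps B=0 W=1

Answer: ..W.
..WW
...B
..B.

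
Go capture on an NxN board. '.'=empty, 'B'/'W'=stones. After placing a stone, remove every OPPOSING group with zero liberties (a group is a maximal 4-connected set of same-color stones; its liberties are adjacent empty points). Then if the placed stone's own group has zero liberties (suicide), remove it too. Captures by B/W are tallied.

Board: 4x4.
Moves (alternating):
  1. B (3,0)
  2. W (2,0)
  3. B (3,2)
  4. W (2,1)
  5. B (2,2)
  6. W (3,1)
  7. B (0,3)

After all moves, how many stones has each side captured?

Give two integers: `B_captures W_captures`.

Answer: 0 1

Derivation:
Move 1: B@(3,0) -> caps B=0 W=0
Move 2: W@(2,0) -> caps B=0 W=0
Move 3: B@(3,2) -> caps B=0 W=0
Move 4: W@(2,1) -> caps B=0 W=0
Move 5: B@(2,2) -> caps B=0 W=0
Move 6: W@(3,1) -> caps B=0 W=1
Move 7: B@(0,3) -> caps B=0 W=1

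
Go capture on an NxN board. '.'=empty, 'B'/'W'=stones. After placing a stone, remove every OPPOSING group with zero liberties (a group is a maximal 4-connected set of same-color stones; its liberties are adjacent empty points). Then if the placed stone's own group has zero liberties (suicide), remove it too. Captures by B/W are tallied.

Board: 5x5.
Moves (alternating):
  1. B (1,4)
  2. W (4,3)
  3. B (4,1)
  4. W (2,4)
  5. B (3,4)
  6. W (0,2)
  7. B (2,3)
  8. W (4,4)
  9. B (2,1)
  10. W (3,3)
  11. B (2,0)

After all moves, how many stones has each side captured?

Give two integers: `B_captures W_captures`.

Answer: 1 0

Derivation:
Move 1: B@(1,4) -> caps B=0 W=0
Move 2: W@(4,3) -> caps B=0 W=0
Move 3: B@(4,1) -> caps B=0 W=0
Move 4: W@(2,4) -> caps B=0 W=0
Move 5: B@(3,4) -> caps B=0 W=0
Move 6: W@(0,2) -> caps B=0 W=0
Move 7: B@(2,3) -> caps B=1 W=0
Move 8: W@(4,4) -> caps B=1 W=0
Move 9: B@(2,1) -> caps B=1 W=0
Move 10: W@(3,3) -> caps B=1 W=0
Move 11: B@(2,0) -> caps B=1 W=0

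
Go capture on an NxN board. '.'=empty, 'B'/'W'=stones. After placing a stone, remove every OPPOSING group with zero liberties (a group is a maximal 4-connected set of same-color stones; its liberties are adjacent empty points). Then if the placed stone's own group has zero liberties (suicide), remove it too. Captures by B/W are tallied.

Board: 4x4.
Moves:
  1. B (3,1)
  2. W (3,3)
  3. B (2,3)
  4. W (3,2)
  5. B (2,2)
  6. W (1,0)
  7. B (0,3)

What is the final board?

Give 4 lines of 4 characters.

Answer: ...B
W...
..BB
.B..

Derivation:
Move 1: B@(3,1) -> caps B=0 W=0
Move 2: W@(3,3) -> caps B=0 W=0
Move 3: B@(2,3) -> caps B=0 W=0
Move 4: W@(3,2) -> caps B=0 W=0
Move 5: B@(2,2) -> caps B=2 W=0
Move 6: W@(1,0) -> caps B=2 W=0
Move 7: B@(0,3) -> caps B=2 W=0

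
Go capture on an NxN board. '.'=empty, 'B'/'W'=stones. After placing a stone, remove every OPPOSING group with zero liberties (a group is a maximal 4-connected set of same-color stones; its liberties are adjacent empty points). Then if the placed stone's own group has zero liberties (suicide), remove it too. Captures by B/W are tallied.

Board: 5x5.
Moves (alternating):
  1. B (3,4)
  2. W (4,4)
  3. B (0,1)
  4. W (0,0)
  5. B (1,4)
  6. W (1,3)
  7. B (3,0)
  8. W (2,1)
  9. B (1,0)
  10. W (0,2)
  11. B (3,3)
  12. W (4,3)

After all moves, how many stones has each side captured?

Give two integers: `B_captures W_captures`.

Move 1: B@(3,4) -> caps B=0 W=0
Move 2: W@(4,4) -> caps B=0 W=0
Move 3: B@(0,1) -> caps B=0 W=0
Move 4: W@(0,0) -> caps B=0 W=0
Move 5: B@(1,4) -> caps B=0 W=0
Move 6: W@(1,3) -> caps B=0 W=0
Move 7: B@(3,0) -> caps B=0 W=0
Move 8: W@(2,1) -> caps B=0 W=0
Move 9: B@(1,0) -> caps B=1 W=0
Move 10: W@(0,2) -> caps B=1 W=0
Move 11: B@(3,3) -> caps B=1 W=0
Move 12: W@(4,3) -> caps B=1 W=0

Answer: 1 0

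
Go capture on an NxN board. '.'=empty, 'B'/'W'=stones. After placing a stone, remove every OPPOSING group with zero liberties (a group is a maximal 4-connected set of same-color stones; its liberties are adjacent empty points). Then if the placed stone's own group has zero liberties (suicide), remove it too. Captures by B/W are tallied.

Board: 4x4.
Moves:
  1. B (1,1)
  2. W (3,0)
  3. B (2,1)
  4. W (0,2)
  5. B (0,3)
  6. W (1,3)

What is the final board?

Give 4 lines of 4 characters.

Answer: ..W.
.B.W
.B..
W...

Derivation:
Move 1: B@(1,1) -> caps B=0 W=0
Move 2: W@(3,0) -> caps B=0 W=0
Move 3: B@(2,1) -> caps B=0 W=0
Move 4: W@(0,2) -> caps B=0 W=0
Move 5: B@(0,3) -> caps B=0 W=0
Move 6: W@(1,3) -> caps B=0 W=1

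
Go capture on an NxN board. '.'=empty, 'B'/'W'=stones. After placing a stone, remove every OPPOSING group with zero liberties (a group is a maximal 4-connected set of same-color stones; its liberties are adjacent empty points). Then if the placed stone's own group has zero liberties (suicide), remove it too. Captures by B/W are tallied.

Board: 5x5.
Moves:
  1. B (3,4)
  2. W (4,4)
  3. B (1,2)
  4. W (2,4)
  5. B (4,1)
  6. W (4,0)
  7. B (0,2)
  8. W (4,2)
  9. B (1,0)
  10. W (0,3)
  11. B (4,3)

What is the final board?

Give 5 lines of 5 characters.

Answer: ..BW.
B.B..
....W
....B
WBWB.

Derivation:
Move 1: B@(3,4) -> caps B=0 W=0
Move 2: W@(4,4) -> caps B=0 W=0
Move 3: B@(1,2) -> caps B=0 W=0
Move 4: W@(2,4) -> caps B=0 W=0
Move 5: B@(4,1) -> caps B=0 W=0
Move 6: W@(4,0) -> caps B=0 W=0
Move 7: B@(0,2) -> caps B=0 W=0
Move 8: W@(4,2) -> caps B=0 W=0
Move 9: B@(1,0) -> caps B=0 W=0
Move 10: W@(0,3) -> caps B=0 W=0
Move 11: B@(4,3) -> caps B=1 W=0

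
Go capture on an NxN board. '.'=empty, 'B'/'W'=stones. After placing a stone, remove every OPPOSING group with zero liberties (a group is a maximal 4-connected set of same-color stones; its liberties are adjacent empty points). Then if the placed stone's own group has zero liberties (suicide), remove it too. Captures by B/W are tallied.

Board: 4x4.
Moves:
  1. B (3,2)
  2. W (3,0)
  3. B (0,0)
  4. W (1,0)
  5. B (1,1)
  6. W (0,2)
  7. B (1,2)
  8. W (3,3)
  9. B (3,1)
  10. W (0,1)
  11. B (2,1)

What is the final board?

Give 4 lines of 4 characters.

Move 1: B@(3,2) -> caps B=0 W=0
Move 2: W@(3,0) -> caps B=0 W=0
Move 3: B@(0,0) -> caps B=0 W=0
Move 4: W@(1,0) -> caps B=0 W=0
Move 5: B@(1,1) -> caps B=0 W=0
Move 6: W@(0,2) -> caps B=0 W=0
Move 7: B@(1,2) -> caps B=0 W=0
Move 8: W@(3,3) -> caps B=0 W=0
Move 9: B@(3,1) -> caps B=0 W=0
Move 10: W@(0,1) -> caps B=0 W=1
Move 11: B@(2,1) -> caps B=0 W=1

Answer: .WW.
WBB.
.B..
WBBW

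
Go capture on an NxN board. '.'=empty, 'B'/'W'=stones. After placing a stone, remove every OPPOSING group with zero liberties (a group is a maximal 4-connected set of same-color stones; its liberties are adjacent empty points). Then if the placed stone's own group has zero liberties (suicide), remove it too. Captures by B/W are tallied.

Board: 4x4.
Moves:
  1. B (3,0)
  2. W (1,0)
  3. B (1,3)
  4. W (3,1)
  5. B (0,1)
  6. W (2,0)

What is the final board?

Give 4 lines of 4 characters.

Answer: .B..
W..B
W...
.W..

Derivation:
Move 1: B@(3,0) -> caps B=0 W=0
Move 2: W@(1,0) -> caps B=0 W=0
Move 3: B@(1,3) -> caps B=0 W=0
Move 4: W@(3,1) -> caps B=0 W=0
Move 5: B@(0,1) -> caps B=0 W=0
Move 6: W@(2,0) -> caps B=0 W=1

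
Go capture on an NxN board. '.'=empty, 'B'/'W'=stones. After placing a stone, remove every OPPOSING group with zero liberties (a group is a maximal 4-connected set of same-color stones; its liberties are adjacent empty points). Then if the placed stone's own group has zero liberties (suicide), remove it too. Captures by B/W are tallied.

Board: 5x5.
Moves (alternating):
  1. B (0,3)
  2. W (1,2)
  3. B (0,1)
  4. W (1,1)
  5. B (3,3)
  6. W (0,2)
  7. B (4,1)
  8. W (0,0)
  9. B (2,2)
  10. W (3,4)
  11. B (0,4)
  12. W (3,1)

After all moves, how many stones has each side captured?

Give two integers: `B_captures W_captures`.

Answer: 0 1

Derivation:
Move 1: B@(0,3) -> caps B=0 W=0
Move 2: W@(1,2) -> caps B=0 W=0
Move 3: B@(0,1) -> caps B=0 W=0
Move 4: W@(1,1) -> caps B=0 W=0
Move 5: B@(3,3) -> caps B=0 W=0
Move 6: W@(0,2) -> caps B=0 W=0
Move 7: B@(4,1) -> caps B=0 W=0
Move 8: W@(0,0) -> caps B=0 W=1
Move 9: B@(2,2) -> caps B=0 W=1
Move 10: W@(3,4) -> caps B=0 W=1
Move 11: B@(0,4) -> caps B=0 W=1
Move 12: W@(3,1) -> caps B=0 W=1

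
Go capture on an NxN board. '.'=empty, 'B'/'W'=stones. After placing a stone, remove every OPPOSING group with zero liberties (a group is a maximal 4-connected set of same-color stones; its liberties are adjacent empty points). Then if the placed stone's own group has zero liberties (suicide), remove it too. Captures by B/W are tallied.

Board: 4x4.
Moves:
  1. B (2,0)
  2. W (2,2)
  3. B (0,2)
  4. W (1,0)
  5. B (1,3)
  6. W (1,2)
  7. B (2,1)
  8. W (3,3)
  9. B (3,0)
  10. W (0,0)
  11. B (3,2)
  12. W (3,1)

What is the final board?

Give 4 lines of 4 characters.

Move 1: B@(2,0) -> caps B=0 W=0
Move 2: W@(2,2) -> caps B=0 W=0
Move 3: B@(0,2) -> caps B=0 W=0
Move 4: W@(1,0) -> caps B=0 W=0
Move 5: B@(1,3) -> caps B=0 W=0
Move 6: W@(1,2) -> caps B=0 W=0
Move 7: B@(2,1) -> caps B=0 W=0
Move 8: W@(3,3) -> caps B=0 W=0
Move 9: B@(3,0) -> caps B=0 W=0
Move 10: W@(0,0) -> caps B=0 W=0
Move 11: B@(3,2) -> caps B=0 W=0
Move 12: W@(3,1) -> caps B=0 W=1

Answer: W.B.
W.WB
BBW.
BW.W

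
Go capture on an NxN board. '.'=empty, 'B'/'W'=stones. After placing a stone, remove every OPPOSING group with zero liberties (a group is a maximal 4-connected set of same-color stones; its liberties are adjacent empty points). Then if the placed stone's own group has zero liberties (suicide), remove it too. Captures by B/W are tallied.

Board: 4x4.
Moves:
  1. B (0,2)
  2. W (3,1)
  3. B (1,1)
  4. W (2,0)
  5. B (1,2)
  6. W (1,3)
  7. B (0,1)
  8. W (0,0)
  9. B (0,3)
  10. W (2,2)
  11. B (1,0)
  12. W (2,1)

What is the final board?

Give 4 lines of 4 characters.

Move 1: B@(0,2) -> caps B=0 W=0
Move 2: W@(3,1) -> caps B=0 W=0
Move 3: B@(1,1) -> caps B=0 W=0
Move 4: W@(2,0) -> caps B=0 W=0
Move 5: B@(1,2) -> caps B=0 W=0
Move 6: W@(1,3) -> caps B=0 W=0
Move 7: B@(0,1) -> caps B=0 W=0
Move 8: W@(0,0) -> caps B=0 W=0
Move 9: B@(0,3) -> caps B=0 W=0
Move 10: W@(2,2) -> caps B=0 W=0
Move 11: B@(1,0) -> caps B=1 W=0
Move 12: W@(2,1) -> caps B=1 W=0

Answer: .BBB
BBBW
WWW.
.W..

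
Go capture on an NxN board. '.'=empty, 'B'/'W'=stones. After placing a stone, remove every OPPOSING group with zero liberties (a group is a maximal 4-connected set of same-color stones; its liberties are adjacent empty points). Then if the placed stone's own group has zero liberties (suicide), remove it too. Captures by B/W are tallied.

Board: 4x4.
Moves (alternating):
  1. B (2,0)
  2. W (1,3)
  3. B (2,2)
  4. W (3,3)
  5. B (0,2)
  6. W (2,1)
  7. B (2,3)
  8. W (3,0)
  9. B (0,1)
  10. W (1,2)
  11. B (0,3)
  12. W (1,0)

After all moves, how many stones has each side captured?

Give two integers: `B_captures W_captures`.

Answer: 0 1

Derivation:
Move 1: B@(2,0) -> caps B=0 W=0
Move 2: W@(1,3) -> caps B=0 W=0
Move 3: B@(2,2) -> caps B=0 W=0
Move 4: W@(3,3) -> caps B=0 W=0
Move 5: B@(0,2) -> caps B=0 W=0
Move 6: W@(2,1) -> caps B=0 W=0
Move 7: B@(2,3) -> caps B=0 W=0
Move 8: W@(3,0) -> caps B=0 W=0
Move 9: B@(0,1) -> caps B=0 W=0
Move 10: W@(1,2) -> caps B=0 W=0
Move 11: B@(0,3) -> caps B=0 W=0
Move 12: W@(1,0) -> caps B=0 W=1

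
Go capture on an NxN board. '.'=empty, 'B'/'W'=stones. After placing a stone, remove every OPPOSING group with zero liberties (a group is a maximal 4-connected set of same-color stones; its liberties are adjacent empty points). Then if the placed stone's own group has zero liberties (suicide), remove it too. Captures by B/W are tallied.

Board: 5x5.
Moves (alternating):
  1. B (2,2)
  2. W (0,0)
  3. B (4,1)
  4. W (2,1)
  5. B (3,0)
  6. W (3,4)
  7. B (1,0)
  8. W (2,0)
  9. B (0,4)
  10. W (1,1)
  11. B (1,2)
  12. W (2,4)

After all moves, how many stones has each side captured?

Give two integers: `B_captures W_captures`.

Move 1: B@(2,2) -> caps B=0 W=0
Move 2: W@(0,0) -> caps B=0 W=0
Move 3: B@(4,1) -> caps B=0 W=0
Move 4: W@(2,1) -> caps B=0 W=0
Move 5: B@(3,0) -> caps B=0 W=0
Move 6: W@(3,4) -> caps B=0 W=0
Move 7: B@(1,0) -> caps B=0 W=0
Move 8: W@(2,0) -> caps B=0 W=0
Move 9: B@(0,4) -> caps B=0 W=0
Move 10: W@(1,1) -> caps B=0 W=1
Move 11: B@(1,2) -> caps B=0 W=1
Move 12: W@(2,4) -> caps B=0 W=1

Answer: 0 1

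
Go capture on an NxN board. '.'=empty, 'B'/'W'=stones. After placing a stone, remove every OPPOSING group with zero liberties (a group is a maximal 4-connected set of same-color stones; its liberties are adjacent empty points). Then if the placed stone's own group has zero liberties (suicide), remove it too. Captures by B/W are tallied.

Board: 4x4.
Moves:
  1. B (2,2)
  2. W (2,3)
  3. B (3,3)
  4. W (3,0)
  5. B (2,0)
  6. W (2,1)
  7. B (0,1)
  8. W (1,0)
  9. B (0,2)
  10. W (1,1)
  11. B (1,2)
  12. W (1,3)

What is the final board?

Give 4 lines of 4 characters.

Move 1: B@(2,2) -> caps B=0 W=0
Move 2: W@(2,3) -> caps B=0 W=0
Move 3: B@(3,3) -> caps B=0 W=0
Move 4: W@(3,0) -> caps B=0 W=0
Move 5: B@(2,0) -> caps B=0 W=0
Move 6: W@(2,1) -> caps B=0 W=0
Move 7: B@(0,1) -> caps B=0 W=0
Move 8: W@(1,0) -> caps B=0 W=1
Move 9: B@(0,2) -> caps B=0 W=1
Move 10: W@(1,1) -> caps B=0 W=1
Move 11: B@(1,2) -> caps B=0 W=1
Move 12: W@(1,3) -> caps B=0 W=1

Answer: .BB.
WWBW
.WBW
W..B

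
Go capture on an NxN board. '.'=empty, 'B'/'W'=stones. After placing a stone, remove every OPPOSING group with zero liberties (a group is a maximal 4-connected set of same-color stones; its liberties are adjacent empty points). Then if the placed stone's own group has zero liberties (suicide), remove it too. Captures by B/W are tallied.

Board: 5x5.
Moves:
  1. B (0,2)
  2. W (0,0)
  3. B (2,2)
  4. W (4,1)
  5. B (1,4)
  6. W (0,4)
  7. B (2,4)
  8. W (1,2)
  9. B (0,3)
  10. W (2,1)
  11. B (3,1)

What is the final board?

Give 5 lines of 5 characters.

Answer: W.BB.
..W.B
.WB.B
.B...
.W...

Derivation:
Move 1: B@(0,2) -> caps B=0 W=0
Move 2: W@(0,0) -> caps B=0 W=0
Move 3: B@(2,2) -> caps B=0 W=0
Move 4: W@(4,1) -> caps B=0 W=0
Move 5: B@(1,4) -> caps B=0 W=0
Move 6: W@(0,4) -> caps B=0 W=0
Move 7: B@(2,4) -> caps B=0 W=0
Move 8: W@(1,2) -> caps B=0 W=0
Move 9: B@(0,3) -> caps B=1 W=0
Move 10: W@(2,1) -> caps B=1 W=0
Move 11: B@(3,1) -> caps B=1 W=0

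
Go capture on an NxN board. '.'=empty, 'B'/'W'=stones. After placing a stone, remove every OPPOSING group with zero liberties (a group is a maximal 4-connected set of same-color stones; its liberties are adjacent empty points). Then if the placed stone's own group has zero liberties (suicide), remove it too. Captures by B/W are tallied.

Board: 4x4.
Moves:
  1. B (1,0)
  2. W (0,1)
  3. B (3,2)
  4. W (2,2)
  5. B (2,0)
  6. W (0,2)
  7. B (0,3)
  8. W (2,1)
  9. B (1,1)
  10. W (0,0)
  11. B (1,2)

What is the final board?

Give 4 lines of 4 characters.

Answer: ...B
BBB.
BWW.
..B.

Derivation:
Move 1: B@(1,0) -> caps B=0 W=0
Move 2: W@(0,1) -> caps B=0 W=0
Move 3: B@(3,2) -> caps B=0 W=0
Move 4: W@(2,2) -> caps B=0 W=0
Move 5: B@(2,0) -> caps B=0 W=0
Move 6: W@(0,2) -> caps B=0 W=0
Move 7: B@(0,3) -> caps B=0 W=0
Move 8: W@(2,1) -> caps B=0 W=0
Move 9: B@(1,1) -> caps B=0 W=0
Move 10: W@(0,0) -> caps B=0 W=0
Move 11: B@(1,2) -> caps B=3 W=0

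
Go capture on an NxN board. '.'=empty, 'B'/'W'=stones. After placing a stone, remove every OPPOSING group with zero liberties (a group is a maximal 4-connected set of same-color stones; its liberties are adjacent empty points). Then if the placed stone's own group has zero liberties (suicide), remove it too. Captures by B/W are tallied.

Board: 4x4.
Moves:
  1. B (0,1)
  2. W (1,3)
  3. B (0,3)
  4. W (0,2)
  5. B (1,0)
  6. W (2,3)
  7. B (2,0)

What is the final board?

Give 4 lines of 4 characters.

Move 1: B@(0,1) -> caps B=0 W=0
Move 2: W@(1,3) -> caps B=0 W=0
Move 3: B@(0,3) -> caps B=0 W=0
Move 4: W@(0,2) -> caps B=0 W=1
Move 5: B@(1,0) -> caps B=0 W=1
Move 6: W@(2,3) -> caps B=0 W=1
Move 7: B@(2,0) -> caps B=0 W=1

Answer: .BW.
B..W
B..W
....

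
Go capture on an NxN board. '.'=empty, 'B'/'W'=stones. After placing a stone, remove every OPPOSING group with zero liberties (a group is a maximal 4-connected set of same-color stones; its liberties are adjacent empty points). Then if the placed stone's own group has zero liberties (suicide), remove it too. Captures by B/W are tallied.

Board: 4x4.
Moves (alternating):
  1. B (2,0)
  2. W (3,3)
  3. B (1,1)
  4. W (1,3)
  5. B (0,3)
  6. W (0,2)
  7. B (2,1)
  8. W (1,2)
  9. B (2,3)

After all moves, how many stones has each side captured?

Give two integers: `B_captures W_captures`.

Move 1: B@(2,0) -> caps B=0 W=0
Move 2: W@(3,3) -> caps B=0 W=0
Move 3: B@(1,1) -> caps B=0 W=0
Move 4: W@(1,3) -> caps B=0 W=0
Move 5: B@(0,3) -> caps B=0 W=0
Move 6: W@(0,2) -> caps B=0 W=1
Move 7: B@(2,1) -> caps B=0 W=1
Move 8: W@(1,2) -> caps B=0 W=1
Move 9: B@(2,3) -> caps B=0 W=1

Answer: 0 1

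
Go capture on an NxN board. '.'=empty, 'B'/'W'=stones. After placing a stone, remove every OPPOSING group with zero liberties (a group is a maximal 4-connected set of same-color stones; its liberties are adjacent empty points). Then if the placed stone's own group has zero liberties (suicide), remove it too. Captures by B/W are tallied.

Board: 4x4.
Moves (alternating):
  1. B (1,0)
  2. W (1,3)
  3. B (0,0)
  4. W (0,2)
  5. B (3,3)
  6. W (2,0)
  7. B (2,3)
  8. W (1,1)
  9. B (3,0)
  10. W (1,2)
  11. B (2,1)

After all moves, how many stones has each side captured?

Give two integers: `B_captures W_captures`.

Move 1: B@(1,0) -> caps B=0 W=0
Move 2: W@(1,3) -> caps B=0 W=0
Move 3: B@(0,0) -> caps B=0 W=0
Move 4: W@(0,2) -> caps B=0 W=0
Move 5: B@(3,3) -> caps B=0 W=0
Move 6: W@(2,0) -> caps B=0 W=0
Move 7: B@(2,3) -> caps B=0 W=0
Move 8: W@(1,1) -> caps B=0 W=0
Move 9: B@(3,0) -> caps B=0 W=0
Move 10: W@(1,2) -> caps B=0 W=0
Move 11: B@(2,1) -> caps B=1 W=0

Answer: 1 0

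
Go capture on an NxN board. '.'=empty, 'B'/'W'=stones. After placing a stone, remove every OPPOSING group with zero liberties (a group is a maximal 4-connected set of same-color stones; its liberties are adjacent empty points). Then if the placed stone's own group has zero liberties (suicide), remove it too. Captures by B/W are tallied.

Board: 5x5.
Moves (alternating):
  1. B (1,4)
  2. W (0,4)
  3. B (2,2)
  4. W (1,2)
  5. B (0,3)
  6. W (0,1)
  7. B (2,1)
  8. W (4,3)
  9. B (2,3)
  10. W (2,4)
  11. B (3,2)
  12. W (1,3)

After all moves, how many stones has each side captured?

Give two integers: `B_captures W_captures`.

Move 1: B@(1,4) -> caps B=0 W=0
Move 2: W@(0,4) -> caps B=0 W=0
Move 3: B@(2,2) -> caps B=0 W=0
Move 4: W@(1,2) -> caps B=0 W=0
Move 5: B@(0,3) -> caps B=1 W=0
Move 6: W@(0,1) -> caps B=1 W=0
Move 7: B@(2,1) -> caps B=1 W=0
Move 8: W@(4,3) -> caps B=1 W=0
Move 9: B@(2,3) -> caps B=1 W=0
Move 10: W@(2,4) -> caps B=1 W=0
Move 11: B@(3,2) -> caps B=1 W=0
Move 12: W@(1,3) -> caps B=1 W=0

Answer: 1 0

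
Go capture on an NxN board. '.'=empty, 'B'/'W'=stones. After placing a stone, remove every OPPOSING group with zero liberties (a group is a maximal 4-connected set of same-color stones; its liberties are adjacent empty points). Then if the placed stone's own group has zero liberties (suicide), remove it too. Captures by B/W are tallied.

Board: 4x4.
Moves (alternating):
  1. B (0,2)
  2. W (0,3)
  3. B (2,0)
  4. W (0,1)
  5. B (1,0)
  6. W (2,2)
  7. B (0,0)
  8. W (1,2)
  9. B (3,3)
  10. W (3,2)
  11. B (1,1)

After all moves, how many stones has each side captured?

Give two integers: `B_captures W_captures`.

Move 1: B@(0,2) -> caps B=0 W=0
Move 2: W@(0,3) -> caps B=0 W=0
Move 3: B@(2,0) -> caps B=0 W=0
Move 4: W@(0,1) -> caps B=0 W=0
Move 5: B@(1,0) -> caps B=0 W=0
Move 6: W@(2,2) -> caps B=0 W=0
Move 7: B@(0,0) -> caps B=0 W=0
Move 8: W@(1,2) -> caps B=0 W=1
Move 9: B@(3,3) -> caps B=0 W=1
Move 10: W@(3,2) -> caps B=0 W=1
Move 11: B@(1,1) -> caps B=0 W=1

Answer: 0 1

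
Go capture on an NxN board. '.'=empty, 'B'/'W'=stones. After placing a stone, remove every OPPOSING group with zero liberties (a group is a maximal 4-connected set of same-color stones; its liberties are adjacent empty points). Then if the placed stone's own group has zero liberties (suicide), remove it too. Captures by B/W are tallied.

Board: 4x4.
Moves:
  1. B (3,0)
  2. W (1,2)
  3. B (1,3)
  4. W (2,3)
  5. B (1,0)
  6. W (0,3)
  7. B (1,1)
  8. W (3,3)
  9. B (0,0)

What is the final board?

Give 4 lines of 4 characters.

Answer: B..W
BBW.
...W
B..W

Derivation:
Move 1: B@(3,0) -> caps B=0 W=0
Move 2: W@(1,2) -> caps B=0 W=0
Move 3: B@(1,3) -> caps B=0 W=0
Move 4: W@(2,3) -> caps B=0 W=0
Move 5: B@(1,0) -> caps B=0 W=0
Move 6: W@(0,3) -> caps B=0 W=1
Move 7: B@(1,1) -> caps B=0 W=1
Move 8: W@(3,3) -> caps B=0 W=1
Move 9: B@(0,0) -> caps B=0 W=1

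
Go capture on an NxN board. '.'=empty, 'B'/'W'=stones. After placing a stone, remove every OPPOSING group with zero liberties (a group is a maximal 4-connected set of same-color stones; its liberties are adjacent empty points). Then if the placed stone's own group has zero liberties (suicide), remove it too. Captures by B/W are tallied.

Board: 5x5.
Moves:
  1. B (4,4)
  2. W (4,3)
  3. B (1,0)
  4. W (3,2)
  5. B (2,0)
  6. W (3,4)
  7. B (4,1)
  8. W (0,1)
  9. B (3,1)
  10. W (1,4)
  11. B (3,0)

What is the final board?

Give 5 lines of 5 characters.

Move 1: B@(4,4) -> caps B=0 W=0
Move 2: W@(4,3) -> caps B=0 W=0
Move 3: B@(1,0) -> caps B=0 W=0
Move 4: W@(3,2) -> caps B=0 W=0
Move 5: B@(2,0) -> caps B=0 W=0
Move 6: W@(3,4) -> caps B=0 W=1
Move 7: B@(4,1) -> caps B=0 W=1
Move 8: W@(0,1) -> caps B=0 W=1
Move 9: B@(3,1) -> caps B=0 W=1
Move 10: W@(1,4) -> caps B=0 W=1
Move 11: B@(3,0) -> caps B=0 W=1

Answer: .W...
B...W
B....
BBW.W
.B.W.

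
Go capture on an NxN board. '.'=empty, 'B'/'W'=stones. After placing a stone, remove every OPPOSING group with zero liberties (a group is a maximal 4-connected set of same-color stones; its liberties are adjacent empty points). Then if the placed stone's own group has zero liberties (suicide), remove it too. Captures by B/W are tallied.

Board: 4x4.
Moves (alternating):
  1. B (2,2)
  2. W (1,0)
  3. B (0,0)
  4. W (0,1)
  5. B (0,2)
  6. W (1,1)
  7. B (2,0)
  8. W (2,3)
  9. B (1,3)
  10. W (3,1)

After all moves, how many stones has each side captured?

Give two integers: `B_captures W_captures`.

Answer: 0 1

Derivation:
Move 1: B@(2,2) -> caps B=0 W=0
Move 2: W@(1,0) -> caps B=0 W=0
Move 3: B@(0,0) -> caps B=0 W=0
Move 4: W@(0,1) -> caps B=0 W=1
Move 5: B@(0,2) -> caps B=0 W=1
Move 6: W@(1,1) -> caps B=0 W=1
Move 7: B@(2,0) -> caps B=0 W=1
Move 8: W@(2,3) -> caps B=0 W=1
Move 9: B@(1,3) -> caps B=0 W=1
Move 10: W@(3,1) -> caps B=0 W=1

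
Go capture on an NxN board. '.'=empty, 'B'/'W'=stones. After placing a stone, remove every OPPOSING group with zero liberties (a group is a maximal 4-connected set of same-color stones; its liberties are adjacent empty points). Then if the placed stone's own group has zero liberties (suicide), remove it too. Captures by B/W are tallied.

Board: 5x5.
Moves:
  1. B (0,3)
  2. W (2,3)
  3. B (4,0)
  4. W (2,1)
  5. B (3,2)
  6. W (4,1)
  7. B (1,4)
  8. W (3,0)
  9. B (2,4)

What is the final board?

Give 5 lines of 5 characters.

Answer: ...B.
....B
.W.WB
W.B..
.W...

Derivation:
Move 1: B@(0,3) -> caps B=0 W=0
Move 2: W@(2,3) -> caps B=0 W=0
Move 3: B@(4,0) -> caps B=0 W=0
Move 4: W@(2,1) -> caps B=0 W=0
Move 5: B@(3,2) -> caps B=0 W=0
Move 6: W@(4,1) -> caps B=0 W=0
Move 7: B@(1,4) -> caps B=0 W=0
Move 8: W@(3,0) -> caps B=0 W=1
Move 9: B@(2,4) -> caps B=0 W=1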